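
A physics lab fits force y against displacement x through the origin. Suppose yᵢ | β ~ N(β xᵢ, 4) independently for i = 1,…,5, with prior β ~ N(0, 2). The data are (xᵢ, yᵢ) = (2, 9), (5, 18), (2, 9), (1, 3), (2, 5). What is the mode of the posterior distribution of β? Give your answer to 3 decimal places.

β̂_MAP = 3.475

log p(β | y) = −Σ(yᵢ − βxᵢ)²/(2·4) − β²/(2·2) + const.
Setting the derivative to zero: Σxᵢ(yᵢ − βxᵢ)/4 − β/2 = 0, so β = Σxᵢyᵢ / (Σxᵢ² + σ²/τ²).
Σxᵢyᵢ = 2·9 + 5·18 + 2·9 + 1·3 + 2·5 = 139; Σxᵢ² = 38; σ²/τ² = 2.
β̂_MAP = 139 / (38 + 2) = 139/40 ≈ 3.475.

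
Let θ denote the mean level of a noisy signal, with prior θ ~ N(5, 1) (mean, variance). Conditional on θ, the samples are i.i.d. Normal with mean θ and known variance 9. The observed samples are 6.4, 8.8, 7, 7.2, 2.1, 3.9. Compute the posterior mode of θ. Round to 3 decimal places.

θ̂_MAP = 5.360

n = 6; x̄ = (6.4 + 8.8 + 7 + 7.2 + 2.1 + 3.9)/6 = 35.4/6 = 5.9.
For a Normal prior and Normal likelihood with known variance, the posterior is Normal; its mode equals its mean, the precision-weighted average.
Prior precision 1/σ₀² = 1/1 = 1; data precision n/σ² = 6/9 = 2/3.
θ̂ = (1·5 + (2/3)·5.9) / (1 + 2/3) = (134/15)/(5/3) = 5.360.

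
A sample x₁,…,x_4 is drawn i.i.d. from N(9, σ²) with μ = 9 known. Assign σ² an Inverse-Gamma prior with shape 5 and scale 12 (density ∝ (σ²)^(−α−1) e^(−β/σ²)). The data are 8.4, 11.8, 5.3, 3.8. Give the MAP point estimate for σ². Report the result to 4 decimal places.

σ̂²_MAP = 4.5581

Sum of squared deviations about the known mean: SS = (8.4−9)² + (11.8−9)² + (5.3−9)² + (3.8−9)² = 48.93.
The Normal likelihood contributes (σ²)^(−n/2) exp(−SS/(2σ²)), so the posterior is Inverse-Gamma(α + n/2, β + SS/2) = Inverse-Gamma(7, 36.465).
The mode of Inverse-Gamma(a, b) is b/(a+1) = 36.465/8 ≈ 4.5581.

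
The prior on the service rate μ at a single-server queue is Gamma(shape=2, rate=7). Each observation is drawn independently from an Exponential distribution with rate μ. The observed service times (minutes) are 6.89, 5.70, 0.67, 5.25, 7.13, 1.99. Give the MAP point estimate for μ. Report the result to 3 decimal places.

The Exponential(rate=μ) likelihood is ∝ μ^n e^(−μΣtᵢ). Here n = 6 and Σtᵢ = 6.89 + 5.70 + 0.67 + 5.25 + 7.13 + 1.99 = 27.63.
Posterior ∝ μe^(−7μ) · μ^6e^(−27.63μ) = μ^7e^(−34.63μ), i.e. Gamma(8, 34.63).
Mode = (a−1)/b = 7/34.63 ≈ 0.202.

μ̂_MAP = 0.202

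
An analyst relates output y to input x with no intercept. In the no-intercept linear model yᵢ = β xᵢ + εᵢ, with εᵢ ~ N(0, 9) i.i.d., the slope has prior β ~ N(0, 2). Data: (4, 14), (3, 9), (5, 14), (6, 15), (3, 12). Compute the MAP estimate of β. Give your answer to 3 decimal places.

log p(β | y) = −Σ(yᵢ − βxᵢ)²/(2·9) − β²/(2·2) + const.
Setting the derivative to zero: Σxᵢ(yᵢ − βxᵢ)/9 − β/2 = 0, so β = Σxᵢyᵢ / (Σxᵢ² + σ²/τ²).
Σxᵢyᵢ = 4·14 + 3·9 + 5·14 + 6·15 + 3·12 = 279; Σxᵢ² = 95; σ²/τ² = 4.5.
β̂_MAP = 279 / (95 + 4.5) = 279/99.5 ≈ 2.804.

β̂_MAP = 2.804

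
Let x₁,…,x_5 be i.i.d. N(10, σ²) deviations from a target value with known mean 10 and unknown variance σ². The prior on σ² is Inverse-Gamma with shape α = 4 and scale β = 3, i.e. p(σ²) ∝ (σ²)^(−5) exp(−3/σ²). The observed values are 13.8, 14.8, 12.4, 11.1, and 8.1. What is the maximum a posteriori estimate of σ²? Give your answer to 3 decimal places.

Sum of squared deviations about the known mean: SS = (13.8−10)² + (14.8−10)² + (12.4−10)² + (11.1−10)² + (8.1−10)² = 48.06.
The Normal likelihood contributes (σ²)^(−n/2) exp(−SS/(2σ²)), so the posterior is Inverse-Gamma(α + n/2, β + SS/2) = Inverse-Gamma(6.5, 27.03).
The mode of Inverse-Gamma(a, b) is b/(a+1) = 27.03/7.5 ≈ 3.604.

σ̂²_MAP = 3.604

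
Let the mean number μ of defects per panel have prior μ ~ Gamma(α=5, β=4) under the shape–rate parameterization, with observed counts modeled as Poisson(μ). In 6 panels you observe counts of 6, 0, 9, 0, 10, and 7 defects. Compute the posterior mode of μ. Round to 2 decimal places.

μ̂_MAP = 3.60

Σxᵢ = 6+0+9+0+10+7 = 32, with n = 6.
Posterior ∝ μ^4e^(−4μ) · μ^32e^(−6μ) = μ^36e^(−10μ), i.e. Gamma(shape=37, rate=10).
The mode of a Gamma(a, b) with a ≥ 1 (shape–rate) is (a−1)/b = 36/10 ≈ 3.60.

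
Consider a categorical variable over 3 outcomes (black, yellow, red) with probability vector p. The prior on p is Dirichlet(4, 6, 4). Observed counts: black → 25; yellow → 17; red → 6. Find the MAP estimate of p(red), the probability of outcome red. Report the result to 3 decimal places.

MAP estimate of p(red) = 0.153

The posterior is Dirichlet(αᵢ + nᵢ) = Dirichlet(29, 23, 10).
For a Dirichlet(a₁,…,a_K) with all aᵢ > 1, the mode has j-th component (aⱼ − 1)/(Σaᵢ − K).
Here Σaᵢ = 62 and K = 3, so p(red) = (10 − 1)/(62 − 3) = 9/59 ≈ 0.153.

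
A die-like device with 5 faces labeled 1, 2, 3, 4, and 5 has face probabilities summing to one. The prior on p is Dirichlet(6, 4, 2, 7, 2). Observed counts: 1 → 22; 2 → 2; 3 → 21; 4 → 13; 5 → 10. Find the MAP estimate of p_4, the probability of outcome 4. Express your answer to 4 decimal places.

MAP estimate: 0.2262

The posterior is Dirichlet(αᵢ + nᵢ) = Dirichlet(28, 6, 23, 20, 12).
For a Dirichlet(a₁,…,a_K) with all aᵢ > 1, the mode has j-th component (aⱼ − 1)/(Σaᵢ − K).
Here Σaᵢ = 89 and K = 5, so p_4 = (20 − 1)/(89 − 5) = 19/84 ≈ 0.2262.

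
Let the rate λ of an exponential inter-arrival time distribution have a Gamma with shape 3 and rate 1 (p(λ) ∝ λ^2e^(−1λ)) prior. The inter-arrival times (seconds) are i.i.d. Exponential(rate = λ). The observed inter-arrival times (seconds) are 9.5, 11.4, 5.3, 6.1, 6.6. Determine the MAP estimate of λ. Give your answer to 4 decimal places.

The Exponential(rate=λ) likelihood is ∝ λ^n e^(−λΣtᵢ). Here n = 5 and Σtᵢ = 9.5 + 11.4 + 5.3 + 6.1 + 6.6 = 38.9.
Posterior ∝ λ^2e^(−1λ) · λ^5e^(−38.9λ) = λ^7e^(−39.9λ), i.e. Gamma(8, 39.9).
Mode = (a−1)/b = 7/39.9 ≈ 0.1754.

λ̂_MAP = 0.1754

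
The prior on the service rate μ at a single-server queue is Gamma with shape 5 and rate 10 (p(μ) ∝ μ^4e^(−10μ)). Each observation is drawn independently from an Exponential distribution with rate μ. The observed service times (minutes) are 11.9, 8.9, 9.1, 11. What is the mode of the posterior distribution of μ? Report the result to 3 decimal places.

μ̂_MAP = 0.157

The Exponential(rate=μ) likelihood is ∝ μ^n e^(−μΣtᵢ). Here n = 4 and Σtᵢ = 11.9 + 8.9 + 9.1 + 11 = 40.9.
Posterior ∝ μ^4e^(−10μ) · μ^4e^(−40.9μ) = μ^8e^(−50.9μ), i.e. Gamma(9, 50.9).
Mode = (a−1)/b = 8/50.9 ≈ 0.157.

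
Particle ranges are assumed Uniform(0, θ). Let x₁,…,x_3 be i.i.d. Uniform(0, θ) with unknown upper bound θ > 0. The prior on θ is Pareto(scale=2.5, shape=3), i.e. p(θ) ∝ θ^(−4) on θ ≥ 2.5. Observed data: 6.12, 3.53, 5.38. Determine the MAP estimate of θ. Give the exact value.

θ̂_MAP = 6.12

The Uniform(0, θ) likelihood is θ^(−n) for θ ≥ max(xᵢ), zero otherwise. Here max(xᵢ) = 6.12.
Posterior ∝ θ^(−4) · θ^(−3) = θ^(−7) on θ ≥ max(2.5, 6.12) = 6.12.
This density is strictly decreasing in θ, so the posterior mode lies at the lower boundary of the support.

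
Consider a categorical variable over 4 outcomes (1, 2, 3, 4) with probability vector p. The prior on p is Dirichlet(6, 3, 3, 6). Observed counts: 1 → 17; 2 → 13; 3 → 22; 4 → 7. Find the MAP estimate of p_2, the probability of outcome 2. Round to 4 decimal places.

The posterior is Dirichlet(αᵢ + nᵢ) = Dirichlet(23, 16, 25, 13).
For a Dirichlet(a₁,…,a_K) with all aᵢ > 1, the mode has j-th component (aⱼ − 1)/(Σaᵢ − K).
Here Σaᵢ = 77 and K = 4, so p_2 = (16 − 1)/(77 − 4) = 15/73 ≈ 0.2055.

MAP estimate: 0.2055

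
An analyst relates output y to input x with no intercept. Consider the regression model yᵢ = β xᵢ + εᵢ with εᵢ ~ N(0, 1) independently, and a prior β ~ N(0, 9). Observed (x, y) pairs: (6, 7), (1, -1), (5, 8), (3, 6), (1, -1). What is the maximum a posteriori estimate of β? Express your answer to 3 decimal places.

log p(β | y) = −Σ(yᵢ − βxᵢ)²/(2·1) − β²/(2·9) + const.
Setting the derivative to zero: Σxᵢ(yᵢ − βxᵢ)/1 − β/9 = 0, so β = Σxᵢyᵢ / (Σxᵢ² + σ²/τ²).
Σxᵢyᵢ = 6·7 + 1·(-1) + 5·8 + 3·6 + 1·(-1) = 98; Σxᵢ² = 72; σ²/τ² = 1/9.
β̂_MAP = 98 / (72 + 1/9) = 98/(649/9) = 882/649 ≈ 1.359.

β̂_MAP = 1.359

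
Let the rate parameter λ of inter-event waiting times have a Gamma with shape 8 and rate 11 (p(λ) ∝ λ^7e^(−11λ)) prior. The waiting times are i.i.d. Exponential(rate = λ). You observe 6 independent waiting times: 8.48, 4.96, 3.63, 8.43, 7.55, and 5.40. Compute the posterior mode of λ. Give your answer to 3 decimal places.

λ̂_MAP = 0.263

The Exponential(rate=λ) likelihood is ∝ λ^n e^(−λΣtᵢ). Here n = 6 and Σtᵢ = 8.48 + 4.96 + 3.63 + 8.43 + 7.55 + 5.40 = 38.45.
Posterior ∝ λ^7e^(−11λ) · λ^6e^(−38.45λ) = λ^13e^(−49.45λ), i.e. Gamma(14, 49.45).
Mode = (a−1)/b = 13/49.45 ≈ 0.263.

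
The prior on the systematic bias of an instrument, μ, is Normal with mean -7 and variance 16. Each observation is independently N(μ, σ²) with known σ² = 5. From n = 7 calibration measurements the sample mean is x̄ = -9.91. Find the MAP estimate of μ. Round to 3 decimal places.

μ̂_MAP = -9.786

n = 7, x̄ = -9.91.
For a Normal prior and Normal likelihood with known variance, the posterior is Normal; its mode equals its mean, the precision-weighted average.
Prior precision 1/σ₀² = 1/16 = 0.0625; data precision n/σ² = 7/5 = 1.4.
μ̂ = (0.0625·(-7) + 1.4·(-9.91)) / (0.0625 + 1.4) = (-14.3115)/1.4625 = -9541/975 ≈ -9.786.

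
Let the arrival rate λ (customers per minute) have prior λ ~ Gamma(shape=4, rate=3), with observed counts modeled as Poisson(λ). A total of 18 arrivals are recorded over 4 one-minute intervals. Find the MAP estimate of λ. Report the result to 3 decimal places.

λ̂_MAP = 3.000

Σxᵢ = 18, n = 4.
Posterior ∝ λ^3e^(−3λ) · λ^18e^(−4λ) = λ^21e^(−7λ), i.e. Gamma(shape=22, rate=7).
The mode of a Gamma(a, b) with a ≥ 1 (shape–rate) is (a−1)/b = 21/7 ≈ 3.000.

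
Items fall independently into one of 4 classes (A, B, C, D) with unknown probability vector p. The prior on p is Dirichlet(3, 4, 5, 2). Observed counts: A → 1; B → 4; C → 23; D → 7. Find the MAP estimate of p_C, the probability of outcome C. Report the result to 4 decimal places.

The posterior is Dirichlet(αᵢ + nᵢ) = Dirichlet(4, 8, 28, 9).
For a Dirichlet(a₁,…,a_K) with all aᵢ > 1, the mode has j-th component (aⱼ − 1)/(Σaᵢ − K).
Here Σaᵢ = 49 and K = 4, so p_C = (28 − 1)/(49 − 4) = 27/45 ≈ 0.6000.

MAP estimate of p_C = 0.6000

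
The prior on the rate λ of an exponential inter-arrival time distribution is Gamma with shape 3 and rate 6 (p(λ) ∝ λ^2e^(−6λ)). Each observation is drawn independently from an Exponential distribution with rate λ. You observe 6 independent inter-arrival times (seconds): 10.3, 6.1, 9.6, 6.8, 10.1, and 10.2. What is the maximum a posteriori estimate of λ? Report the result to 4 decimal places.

The Exponential(rate=λ) likelihood is ∝ λ^n e^(−λΣtᵢ). Here n = 6 and Σtᵢ = 10.3 + 6.1 + 9.6 + 6.8 + 10.1 + 10.2 = 53.1.
Posterior ∝ λ^2e^(−6λ) · λ^6e^(−53.1λ) = λ^8e^(−59.1λ), i.e. Gamma(9, 59.1).
Mode = (a−1)/b = 8/59.1 ≈ 0.1354.

λ̂_MAP = 0.1354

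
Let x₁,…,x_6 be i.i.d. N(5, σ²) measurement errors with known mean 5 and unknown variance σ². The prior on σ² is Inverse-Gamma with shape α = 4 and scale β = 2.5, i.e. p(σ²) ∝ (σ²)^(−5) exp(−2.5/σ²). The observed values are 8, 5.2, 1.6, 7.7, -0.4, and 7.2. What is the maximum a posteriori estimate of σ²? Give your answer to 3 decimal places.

Sum of squared deviations about the known mean: SS = (8−5)² + (5.2−5)² + (1.6−5)² + (7.7−5)² + (-0.4−5)² + (7.2−5)² = 61.89.
The Normal likelihood contributes (σ²)^(−n/2) exp(−SS/(2σ²)), so the posterior is Inverse-Gamma(α + n/2, β + SS/2) = Inverse-Gamma(7, 33.445).
The mode of Inverse-Gamma(a, b) is b/(a+1) = 33.445/8 ≈ 4.181.

σ̂²_MAP = 4.181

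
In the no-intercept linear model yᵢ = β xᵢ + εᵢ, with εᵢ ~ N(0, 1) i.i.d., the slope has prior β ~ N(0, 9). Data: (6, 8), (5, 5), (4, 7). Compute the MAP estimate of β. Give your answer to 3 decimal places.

β̂_MAP = 1.310

log p(β | y) = −Σ(yᵢ − βxᵢ)²/(2·1) − β²/(2·9) + const.
Setting the derivative to zero: Σxᵢ(yᵢ − βxᵢ)/1 − β/9 = 0, so β = Σxᵢyᵢ / (Σxᵢ² + σ²/τ²).
Σxᵢyᵢ = 6·8 + 5·5 + 4·7 = 101; Σxᵢ² = 77; σ²/τ² = 1/9.
β̂_MAP = 101 / (77 + 1/9) = 101/(694/9) = 909/694 ≈ 1.310.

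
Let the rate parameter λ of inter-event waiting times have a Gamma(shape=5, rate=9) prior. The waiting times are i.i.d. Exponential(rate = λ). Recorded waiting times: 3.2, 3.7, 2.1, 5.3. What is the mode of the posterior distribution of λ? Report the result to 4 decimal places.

λ̂_MAP = 0.3433

The Exponential(rate=λ) likelihood is ∝ λ^n e^(−λΣtᵢ). Here n = 4 and Σtᵢ = 3.2 + 3.7 + 2.1 + 5.3 = 14.3.
Posterior ∝ λ^4e^(−9λ) · λ^4e^(−14.3λ) = λ^8e^(−23.3λ), i.e. Gamma(9, 23.3).
Mode = (a−1)/b = 8/23.3 ≈ 0.3433.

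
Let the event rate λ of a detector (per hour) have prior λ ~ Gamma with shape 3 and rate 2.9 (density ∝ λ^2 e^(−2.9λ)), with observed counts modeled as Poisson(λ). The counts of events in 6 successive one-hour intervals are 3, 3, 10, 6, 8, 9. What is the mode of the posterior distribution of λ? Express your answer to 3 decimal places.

λ̂_MAP = 4.607

Σxᵢ = 3+3+10+6+8+9 = 39, with n = 6.
Posterior ∝ λ^2e^(−2.9λ) · λ^39e^(−6λ) = λ^41e^(−8.9λ), i.e. Gamma(shape=42, rate=8.9).
The mode of a Gamma(a, b) with a ≥ 1 (shape–rate) is (a−1)/b = 41/8.9 ≈ 4.607.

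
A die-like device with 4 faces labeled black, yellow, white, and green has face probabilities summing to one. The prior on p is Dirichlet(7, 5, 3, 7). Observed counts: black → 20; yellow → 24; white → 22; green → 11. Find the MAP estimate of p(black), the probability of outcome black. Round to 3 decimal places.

MAP estimate of p(black) = 0.274

The posterior is Dirichlet(αᵢ + nᵢ) = Dirichlet(27, 29, 25, 18).
For a Dirichlet(a₁,…,a_K) with all aᵢ > 1, the mode has j-th component (aⱼ − 1)/(Σaᵢ − K).
Here Σaᵢ = 99 and K = 4, so p(black) = (27 − 1)/(99 − 4) = 26/95 ≈ 0.274.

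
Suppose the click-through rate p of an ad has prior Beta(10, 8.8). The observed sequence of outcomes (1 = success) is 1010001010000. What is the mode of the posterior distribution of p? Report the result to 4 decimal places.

p̂_MAP = 0.4362

Prior: Beta(10, 8.8).
Data: 4 successes in 13 trials (from the sequence). The binomial likelihood contributes p^4(1−p)^9, so the posterior is Beta(10+4, 8.8+9) = Beta(14, 17.8).
For Beta(a, b) with a, b > 1 the mode is (a−1)/(a+b−2) = 13/29.8 ≈ 0.4362.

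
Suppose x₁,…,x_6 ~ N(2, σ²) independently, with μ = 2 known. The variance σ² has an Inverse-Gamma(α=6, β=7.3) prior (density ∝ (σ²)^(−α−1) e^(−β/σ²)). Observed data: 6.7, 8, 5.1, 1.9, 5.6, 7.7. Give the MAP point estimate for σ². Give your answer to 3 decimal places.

Sum of squared deviations about the known mean: SS = (6.7−2)² + (8−2)² + (5.1−2)² + (1.9−2)² + (5.6−2)² + (7.7−2)² = 113.16.
The Normal likelihood contributes (σ²)^(−n/2) exp(−SS/(2σ²)), so the posterior is Inverse-Gamma(α + n/2, β + SS/2) = Inverse-Gamma(9, 63.88).
The mode of Inverse-Gamma(a, b) is b/(a+1) = 63.88/10 ≈ 6.388.

σ̂²_MAP = 6.388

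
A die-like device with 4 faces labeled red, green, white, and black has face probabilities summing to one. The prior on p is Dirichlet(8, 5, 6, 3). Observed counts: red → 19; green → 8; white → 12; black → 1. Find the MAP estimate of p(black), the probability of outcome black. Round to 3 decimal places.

The posterior is Dirichlet(αᵢ + nᵢ) = Dirichlet(27, 13, 18, 4).
For a Dirichlet(a₁,…,a_K) with all aᵢ > 1, the mode has j-th component (aⱼ − 1)/(Σaᵢ − K).
Here Σaᵢ = 62 and K = 4, so p(black) = (4 − 1)/(62 − 4) = 3/58 ≈ 0.052.

MAP estimate of p(black) = 0.052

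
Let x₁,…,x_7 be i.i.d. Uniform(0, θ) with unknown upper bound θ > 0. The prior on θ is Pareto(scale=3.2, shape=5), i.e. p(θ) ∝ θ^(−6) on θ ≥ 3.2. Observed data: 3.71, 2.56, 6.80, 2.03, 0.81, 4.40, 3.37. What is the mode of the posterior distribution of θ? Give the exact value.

θ̂_MAP = 6.80

The Uniform(0, θ) likelihood is θ^(−n) for θ ≥ max(xᵢ), zero otherwise. Here max(xᵢ) = 6.80.
Posterior ∝ θ^(−6) · θ^(−7) = θ^(−13) on θ ≥ max(3.2, 6.80) = 6.80.
This density is strictly decreasing in θ, so the posterior mode lies at the lower boundary of the support.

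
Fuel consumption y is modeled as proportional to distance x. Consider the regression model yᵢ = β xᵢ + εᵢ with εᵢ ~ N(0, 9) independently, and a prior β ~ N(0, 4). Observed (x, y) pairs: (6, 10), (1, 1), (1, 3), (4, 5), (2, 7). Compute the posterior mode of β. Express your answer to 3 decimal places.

log p(β | y) = −Σ(yᵢ − βxᵢ)²/(2·9) − β²/(2·4) + const.
Setting the derivative to zero: Σxᵢ(yᵢ − βxᵢ)/9 − β/4 = 0, so β = Σxᵢyᵢ / (Σxᵢ² + σ²/τ²).
Σxᵢyᵢ = 6·10 + 1·1 + 1·3 + 4·5 + 2·7 = 98; Σxᵢ² = 58; σ²/τ² = 2.25.
β̂_MAP = 98 / (58 + 2.25) = 98/60.25 ≈ 1.627.

β̂_MAP = 1.627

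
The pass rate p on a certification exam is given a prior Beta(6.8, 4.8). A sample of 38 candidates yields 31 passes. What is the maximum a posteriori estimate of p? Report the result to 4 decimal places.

Prior: Beta(6.8, 4.8).
Data: 31 successes in 38 trials. The binomial likelihood contributes p^31(1−p)^7, so the posterior is Beta(6.8+31, 4.8+7) = Beta(37.8, 11.8).
For Beta(a, b) with a, b > 1 the mode is (a−1)/(a+b−2) = 36.8/47.6 ≈ 0.7731.

p̂_MAP = 0.7731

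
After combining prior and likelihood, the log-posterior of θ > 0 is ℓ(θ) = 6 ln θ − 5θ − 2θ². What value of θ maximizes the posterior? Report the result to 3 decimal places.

ℓ'(θ) = 6/θ − 5 − 4θ. Setting this to zero and multiplying by θ: 4θ² + 5θ − 6 = 0.
θ = (−5 + √(5² + 4·4·6)) / (2·4) = (−5 + √121) / 8 = (−5 + 11)/8 = 3/4.
ℓ''(θ) = −6/θ² − 4 < 0, confirming a maximum.

θ̂_MAP = 0.750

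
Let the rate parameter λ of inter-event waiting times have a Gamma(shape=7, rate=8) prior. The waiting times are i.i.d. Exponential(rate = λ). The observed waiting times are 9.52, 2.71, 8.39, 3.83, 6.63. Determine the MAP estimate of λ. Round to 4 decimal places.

The Exponential(rate=λ) likelihood is ∝ λ^n e^(−λΣtᵢ). Here n = 5 and Σtᵢ = 9.52 + 2.71 + 8.39 + 3.83 + 6.63 = 31.08.
Posterior ∝ λ^6e^(−8λ) · λ^5e^(−31.08λ) = λ^11e^(−39.08λ), i.e. Gamma(12, 39.08).
Mode = (a−1)/b = 11/39.08 ≈ 0.2815.

λ̂_MAP = 0.2815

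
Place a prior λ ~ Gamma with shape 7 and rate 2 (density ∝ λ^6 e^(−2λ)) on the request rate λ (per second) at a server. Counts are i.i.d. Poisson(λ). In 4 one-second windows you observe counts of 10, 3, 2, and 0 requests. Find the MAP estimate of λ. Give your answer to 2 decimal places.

λ̂_MAP = 3.50

Σxᵢ = 10+3+2+0 = 15, with n = 4.
Posterior ∝ λ^6e^(−2λ) · λ^15e^(−4λ) = λ^21e^(−6λ), i.e. Gamma(shape=22, rate=6).
The mode of a Gamma(a, b) with a ≥ 1 (shape–rate) is (a−1)/b = 21/6 ≈ 3.50.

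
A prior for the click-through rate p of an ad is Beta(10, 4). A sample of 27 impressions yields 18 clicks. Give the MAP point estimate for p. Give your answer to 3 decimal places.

Prior: Beta(10, 4).
Data: 18 successes in 27 trials. The binomial likelihood contributes p^18(1−p)^9, so the posterior is Beta(10+18, 4+9) = Beta(28, 13).
For Beta(a, b) with a, b > 1 the mode is (a−1)/(a+b−2) = 27/39 ≈ 0.692.

p̂_MAP = 0.692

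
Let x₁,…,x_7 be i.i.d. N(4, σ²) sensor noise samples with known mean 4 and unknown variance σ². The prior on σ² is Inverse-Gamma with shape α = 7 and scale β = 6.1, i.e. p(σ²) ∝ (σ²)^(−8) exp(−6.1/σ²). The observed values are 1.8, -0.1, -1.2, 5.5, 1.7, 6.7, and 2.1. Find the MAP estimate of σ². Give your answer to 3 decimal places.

σ̂²_MAP = 3.449

Sum of squared deviations about the known mean: SS = (1.8−4)² + (-0.1−4)² + (-1.2−4)² + (5.5−4)² + (1.7−4)² + (6.7−4)² + (2.1−4)² = 67.13.
The Normal likelihood contributes (σ²)^(−n/2) exp(−SS/(2σ²)), so the posterior is Inverse-Gamma(α + n/2, β + SS/2) = Inverse-Gamma(10.5, 39.665).
The mode of Inverse-Gamma(a, b) is b/(a+1) = 39.665/11.5 ≈ 3.449.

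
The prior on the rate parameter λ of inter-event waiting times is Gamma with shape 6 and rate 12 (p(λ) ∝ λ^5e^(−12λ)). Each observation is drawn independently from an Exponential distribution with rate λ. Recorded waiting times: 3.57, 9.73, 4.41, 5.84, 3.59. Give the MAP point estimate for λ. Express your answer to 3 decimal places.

λ̂_MAP = 0.255

The Exponential(rate=λ) likelihood is ∝ λ^n e^(−λΣtᵢ). Here n = 5 and Σtᵢ = 3.57 + 9.73 + 4.41 + 5.84 + 3.59 = 27.14.
Posterior ∝ λ^5e^(−12λ) · λ^5e^(−27.14λ) = λ^10e^(−39.14λ), i.e. Gamma(11, 39.14).
Mode = (a−1)/b = 10/39.14 ≈ 0.255.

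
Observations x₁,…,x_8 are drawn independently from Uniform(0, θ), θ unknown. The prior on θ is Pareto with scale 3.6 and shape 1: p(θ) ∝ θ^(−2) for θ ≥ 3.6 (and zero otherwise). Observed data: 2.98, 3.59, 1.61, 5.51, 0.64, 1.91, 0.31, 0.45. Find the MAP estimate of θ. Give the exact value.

The Uniform(0, θ) likelihood is θ^(−n) for θ ≥ max(xᵢ), zero otherwise. Here max(xᵢ) = 5.51.
Posterior ∝ θ^(−2) · θ^(−8) = θ^(−10) on θ ≥ max(3.6, 5.51) = 5.51.
This density is strictly decreasing in θ, so the posterior mode lies at the lower boundary of the support.

θ̂_MAP = 5.51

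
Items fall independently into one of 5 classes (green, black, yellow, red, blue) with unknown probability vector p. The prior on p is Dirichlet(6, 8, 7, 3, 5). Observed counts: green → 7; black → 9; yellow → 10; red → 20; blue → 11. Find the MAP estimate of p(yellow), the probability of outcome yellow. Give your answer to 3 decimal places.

The posterior is Dirichlet(αᵢ + nᵢ) = Dirichlet(13, 17, 17, 23, 16).
For a Dirichlet(a₁,…,a_K) with all aᵢ > 1, the mode has j-th component (aⱼ − 1)/(Σaᵢ − K).
Here Σaᵢ = 86 and K = 5, so p(yellow) = (17 − 1)/(86 − 5) = 16/81 ≈ 0.198.

MAP estimate of p(yellow) = 0.198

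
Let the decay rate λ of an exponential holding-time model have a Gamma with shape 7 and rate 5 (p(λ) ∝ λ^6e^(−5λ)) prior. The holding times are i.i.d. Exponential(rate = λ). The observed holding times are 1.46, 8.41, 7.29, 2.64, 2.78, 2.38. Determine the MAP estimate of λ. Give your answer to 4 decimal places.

The Exponential(rate=λ) likelihood is ∝ λ^n e^(−λΣtᵢ). Here n = 6 and Σtᵢ = 1.46 + 8.41 + 7.29 + 2.64 + 2.78 + 2.38 = 24.96.
Posterior ∝ λ^6e^(−5λ) · λ^6e^(−24.96λ) = λ^12e^(−29.96λ), i.e. Gamma(13, 29.96).
Mode = (a−1)/b = 12/29.96 ≈ 0.4005.

λ̂_MAP = 0.4005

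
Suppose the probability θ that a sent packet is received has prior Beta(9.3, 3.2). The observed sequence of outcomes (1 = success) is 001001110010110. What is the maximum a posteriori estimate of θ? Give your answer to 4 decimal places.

θ̂_MAP = 0.6000

Prior: Beta(9.3, 3.2).
Data: 7 successes in 15 trials (from the sequence). The binomial likelihood contributes θ^7(1−θ)^8, so the posterior is Beta(9.3+7, 3.2+8) = Beta(16.3, 11.2).
For Beta(a, b) with a, b > 1 the mode is (a−1)/(a+b−2) = 15.3/25.5 ≈ 0.6000.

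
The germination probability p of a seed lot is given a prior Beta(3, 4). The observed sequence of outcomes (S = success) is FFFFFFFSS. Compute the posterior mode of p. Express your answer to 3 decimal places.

p̂_MAP = 0.286

Prior: Beta(3, 4).
Data: 2 successes in 9 trials (from the sequence). The binomial likelihood contributes p^2(1−p)^7, so the posterior is Beta(3+2, 4+7) = Beta(5, 11).
For Beta(a, b) with a, b > 1 the mode is (a−1)/(a+b−2) = 4/14 ≈ 0.286.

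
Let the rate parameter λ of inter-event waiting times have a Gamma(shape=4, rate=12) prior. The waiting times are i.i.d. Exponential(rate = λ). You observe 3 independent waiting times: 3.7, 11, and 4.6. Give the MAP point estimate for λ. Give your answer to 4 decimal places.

λ̂_MAP = 0.1917

The Exponential(rate=λ) likelihood is ∝ λ^n e^(−λΣtᵢ). Here n = 3 and Σtᵢ = 3.7 + 11 + 4.6 = 19.3.
Posterior ∝ λ^3e^(−12λ) · λ^3e^(−19.3λ) = λ^6e^(−31.3λ), i.e. Gamma(7, 31.3).
Mode = (a−1)/b = 6/31.3 ≈ 0.1917.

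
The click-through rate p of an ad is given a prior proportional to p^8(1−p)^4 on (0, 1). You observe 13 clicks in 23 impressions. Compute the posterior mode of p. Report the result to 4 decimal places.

p̂_MAP = 0.6000

The prior density ∝ p^8(1−p)^4 is the kernel of Beta(9, 5).
Data: 13 successes in 23 trials. The binomial likelihood contributes p^13(1−p)^10, so the posterior is Beta(9+13, 5+10) = Beta(22, 15).
For Beta(a, b) with a, b > 1 the mode is (a−1)/(a+b−2) = 21/35 ≈ 0.6000.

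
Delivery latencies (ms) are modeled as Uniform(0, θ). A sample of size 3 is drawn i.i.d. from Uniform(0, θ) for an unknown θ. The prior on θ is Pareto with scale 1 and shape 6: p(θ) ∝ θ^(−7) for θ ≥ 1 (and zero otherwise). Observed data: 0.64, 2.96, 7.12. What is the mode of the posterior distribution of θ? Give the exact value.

The Uniform(0, θ) likelihood is θ^(−n) for θ ≥ max(xᵢ), zero otherwise. Here max(xᵢ) = 7.12.
Posterior ∝ θ^(−7) · θ^(−3) = θ^(−10) on θ ≥ max(1, 7.12) = 7.12.
This density is strictly decreasing in θ, so the posterior mode lies at the lower boundary of the support.

θ̂_MAP = 7.12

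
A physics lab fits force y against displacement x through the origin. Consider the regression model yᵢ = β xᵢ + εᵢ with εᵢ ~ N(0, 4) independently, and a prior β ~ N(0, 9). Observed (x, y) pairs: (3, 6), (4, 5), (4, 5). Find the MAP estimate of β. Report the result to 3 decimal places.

β̂_MAP = 1.399

log p(β | y) = −Σ(yᵢ − βxᵢ)²/(2·4) − β²/(2·9) + const.
Setting the derivative to zero: Σxᵢ(yᵢ − βxᵢ)/4 − β/9 = 0, so β = Σxᵢyᵢ / (Σxᵢ² + σ²/τ²).
Σxᵢyᵢ = 3·6 + 4·5 + 4·5 = 58; Σxᵢ² = 41; σ²/τ² = 4/9.
β̂_MAP = 58 / (41 + 4/9) = 58/(373/9) = 522/373 ≈ 1.399.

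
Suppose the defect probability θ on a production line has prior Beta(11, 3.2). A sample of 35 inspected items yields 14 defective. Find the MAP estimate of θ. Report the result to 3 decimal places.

θ̂_MAP = 0.508

Prior: Beta(11, 3.2).
Data: 14 successes in 35 trials. The binomial likelihood contributes θ^14(1−θ)^21, so the posterior is Beta(11+14, 3.2+21) = Beta(25, 24.2).
For Beta(a, b) with a, b > 1 the mode is (a−1)/(a+b−2) = 24/47.2 ≈ 0.508.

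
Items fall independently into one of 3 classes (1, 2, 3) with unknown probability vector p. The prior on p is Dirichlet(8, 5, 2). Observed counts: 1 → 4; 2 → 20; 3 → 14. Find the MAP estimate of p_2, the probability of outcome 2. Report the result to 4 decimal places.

The posterior is Dirichlet(αᵢ + nᵢ) = Dirichlet(12, 25, 16).
For a Dirichlet(a₁,…,a_K) with all aᵢ > 1, the mode has j-th component (aⱼ − 1)/(Σaᵢ − K).
Here Σaᵢ = 53 and K = 3, so p_2 = (25 − 1)/(53 − 3) = 24/50 ≈ 0.4800.

MAP estimate: 0.4800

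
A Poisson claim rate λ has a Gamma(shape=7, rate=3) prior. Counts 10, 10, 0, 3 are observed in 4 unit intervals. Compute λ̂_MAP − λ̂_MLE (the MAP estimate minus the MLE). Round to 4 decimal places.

MAP − MLE = -1.6071

Σxᵢ = 23. Posterior is Gamma(30, 7); MAP = (30−1)/7 = 29/7 ≈ 4.14286.
MLE = x̄ = 23/4 ≈ 5.75000.
Difference = 29/7 − 23/4 = -45/28 ≈ -1.6071.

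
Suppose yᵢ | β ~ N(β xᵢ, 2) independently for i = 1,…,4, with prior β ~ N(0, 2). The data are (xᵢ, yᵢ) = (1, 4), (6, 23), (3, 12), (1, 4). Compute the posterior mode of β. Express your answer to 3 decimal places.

β̂_MAP = 3.792

log p(β | y) = −Σ(yᵢ − βxᵢ)²/(2·2) − β²/(2·2) + const.
Setting the derivative to zero: Σxᵢ(yᵢ − βxᵢ)/2 − β/2 = 0, so β = Σxᵢyᵢ / (Σxᵢ² + σ²/τ²).
Σxᵢyᵢ = 1·4 + 6·23 + 3·12 + 1·4 = 182; Σxᵢ² = 47; σ²/τ² = 1.
β̂_MAP = 182 / (47 + 1) = 182/48 ≈ 3.792.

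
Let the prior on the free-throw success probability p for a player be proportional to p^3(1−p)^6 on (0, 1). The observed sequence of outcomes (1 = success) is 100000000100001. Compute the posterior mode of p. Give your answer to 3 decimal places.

The prior density ∝ p^3(1−p)^6 is the kernel of Beta(4, 7).
Data: 3 successes in 15 trials (from the sequence). The binomial likelihood contributes p^3(1−p)^12, so the posterior is Beta(4+3, 7+12) = Beta(7, 19).
For Beta(a, b) with a, b > 1 the mode is (a−1)/(a+b−2) = 6/24 ≈ 0.250.

p̂_MAP = 0.250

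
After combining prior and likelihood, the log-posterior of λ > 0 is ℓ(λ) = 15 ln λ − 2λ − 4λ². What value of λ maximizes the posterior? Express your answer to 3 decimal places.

ℓ'(λ) = 15/λ − 2 − 8λ. Setting this to zero and multiplying by λ: 8λ² + 2λ − 15 = 0.
λ = (−2 + √(2² + 4·8·15)) / (2·8) = (−2 + √484) / 16 = (−2 + 22)/16 = 5/4.
ℓ''(λ) = −15/λ² − 8 < 0, confirming a maximum.

λ̂_MAP = 1.250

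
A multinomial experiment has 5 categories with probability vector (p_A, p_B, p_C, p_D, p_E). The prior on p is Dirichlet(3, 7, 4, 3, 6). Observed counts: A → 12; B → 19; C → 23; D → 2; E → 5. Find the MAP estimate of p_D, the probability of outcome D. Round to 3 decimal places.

The posterior is Dirichlet(αᵢ + nᵢ) = Dirichlet(15, 26, 27, 5, 11).
For a Dirichlet(a₁,…,a_K) with all aᵢ > 1, the mode has j-th component (aⱼ − 1)/(Σaᵢ − K).
Here Σaᵢ = 84 and K = 5, so p_D = (5 − 1)/(84 − 5) = 4/79 ≈ 0.051.

MAP estimate of p_D = 0.051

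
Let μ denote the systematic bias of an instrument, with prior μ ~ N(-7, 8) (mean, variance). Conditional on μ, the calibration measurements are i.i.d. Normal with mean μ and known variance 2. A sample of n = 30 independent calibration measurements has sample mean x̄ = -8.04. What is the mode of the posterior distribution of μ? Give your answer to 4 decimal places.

μ̂_MAP = -8.0314

n = 30, x̄ = -8.04.
For a Normal prior and Normal likelihood with known variance, the posterior is Normal; its mode equals its mean, the precision-weighted average.
Prior precision 1/σ₀² = 1/8 = 0.125; data precision n/σ² = 30/2 = 15.
μ̂ = (0.125·(-7) + 15·(-8.04)) / (0.125 + 15) = (-121.475)/15.125 = -4859/605 ≈ -8.0314.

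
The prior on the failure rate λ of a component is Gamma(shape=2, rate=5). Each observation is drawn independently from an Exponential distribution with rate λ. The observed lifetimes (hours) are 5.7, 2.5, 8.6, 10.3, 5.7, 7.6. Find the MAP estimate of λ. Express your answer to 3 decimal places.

λ̂_MAP = 0.154

The Exponential(rate=λ) likelihood is ∝ λ^n e^(−λΣtᵢ). Here n = 6 and Σtᵢ = 5.7 + 2.5 + 8.6 + 10.3 + 5.7 + 7.6 = 40.4.
Posterior ∝ λe^(−5λ) · λ^6e^(−40.4λ) = λ^7e^(−45.4λ), i.e. Gamma(8, 45.4).
Mode = (a−1)/b = 7/45.4 ≈ 0.154.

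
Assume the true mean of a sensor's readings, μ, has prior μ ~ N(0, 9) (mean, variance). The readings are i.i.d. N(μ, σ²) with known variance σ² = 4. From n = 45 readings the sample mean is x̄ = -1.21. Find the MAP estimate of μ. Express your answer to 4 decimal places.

μ̂_MAP = -1.1982

n = 45, x̄ = -1.21.
For a Normal prior and Normal likelihood with known variance, the posterior is Normal; its mode equals its mean, the precision-weighted average.
Prior precision 1/σ₀² = 1/9; data precision n/σ² = 45/4 = 11.25.
μ̂ = ((1/9)·0 + 11.25·(-1.21)) / (1/9 + 11.25) = (-13.6125)/(409/36) = -9801/8180 ≈ -1.1982.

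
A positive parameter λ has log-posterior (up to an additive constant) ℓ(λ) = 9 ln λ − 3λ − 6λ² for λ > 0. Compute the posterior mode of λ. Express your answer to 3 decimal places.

λ̂_MAP = 0.750

ℓ'(λ) = 9/λ − 3 − 12λ. Setting this to zero and multiplying by λ: 12λ² + 3λ − 9 = 0.
λ = (−3 + √(3² + 4·12·9)) / (2·12) = (−3 + √441) / 24 = (−3 + 21)/24 = 3/4.
ℓ''(λ) = −9/λ² − 12 < 0, confirming a maximum.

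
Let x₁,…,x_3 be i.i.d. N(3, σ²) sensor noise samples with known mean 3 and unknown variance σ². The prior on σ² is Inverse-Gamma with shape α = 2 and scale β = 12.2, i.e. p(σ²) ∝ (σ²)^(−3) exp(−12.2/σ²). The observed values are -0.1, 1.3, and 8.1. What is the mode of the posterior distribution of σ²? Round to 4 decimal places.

σ̂²_MAP = 6.9900

Sum of squared deviations about the known mean: SS = (-0.1−3)² + (1.3−3)² + (8.1−3)² = 38.51.
The Normal likelihood contributes (σ²)^(−n/2) exp(−SS/(2σ²)), so the posterior is Inverse-Gamma(α + n/2, β + SS/2) = Inverse-Gamma(3.5, 31.455).
The mode of Inverse-Gamma(a, b) is b/(a+1) = 31.455/4.5 ≈ 6.9900.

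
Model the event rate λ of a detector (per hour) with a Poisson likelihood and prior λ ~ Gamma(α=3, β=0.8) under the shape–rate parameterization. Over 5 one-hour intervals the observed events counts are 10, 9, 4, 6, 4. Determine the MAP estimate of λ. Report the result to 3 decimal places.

Σxᵢ = 10+9+4+6+4 = 33, with n = 5.
Posterior ∝ λ^2e^(−0.8λ) · λ^33e^(−5λ) = λ^35e^(−5.8λ), i.e. Gamma(shape=36, rate=5.8).
The mode of a Gamma(a, b) with a ≥ 1 (shape–rate) is (a−1)/b = 35/5.8 ≈ 6.034.

λ̂_MAP = 6.034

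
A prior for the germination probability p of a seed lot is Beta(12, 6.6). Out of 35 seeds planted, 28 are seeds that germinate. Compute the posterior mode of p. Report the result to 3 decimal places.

p̂_MAP = 0.756

Prior: Beta(12, 6.6).
Data: 28 successes in 35 trials. The binomial likelihood contributes p^28(1−p)^7, so the posterior is Beta(12+28, 6.6+7) = Beta(40, 13.6).
For Beta(a, b) with a, b > 1 the mode is (a−1)/(a+b−2) = 39/51.6 ≈ 0.756.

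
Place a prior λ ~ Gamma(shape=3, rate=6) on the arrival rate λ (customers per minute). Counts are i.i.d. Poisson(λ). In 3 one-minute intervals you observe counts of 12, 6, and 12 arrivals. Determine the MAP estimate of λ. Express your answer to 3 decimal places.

Σxᵢ = 12+6+12 = 30, with n = 3.
Posterior ∝ λ^2e^(−6λ) · λ^30e^(−3λ) = λ^32e^(−9λ), i.e. Gamma(shape=33, rate=9).
The mode of a Gamma(a, b) with a ≥ 1 (shape–rate) is (a−1)/b = 32/9 ≈ 3.556.

λ̂_MAP = 3.556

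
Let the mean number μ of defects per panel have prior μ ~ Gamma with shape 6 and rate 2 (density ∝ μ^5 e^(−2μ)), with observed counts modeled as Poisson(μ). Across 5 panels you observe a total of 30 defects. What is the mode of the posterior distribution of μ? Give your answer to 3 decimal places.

μ̂_MAP = 5.000

Σxᵢ = 30, n = 5.
Posterior ∝ μ^5e^(−2μ) · μ^30e^(−5μ) = μ^35e^(−7μ), i.e. Gamma(shape=36, rate=7).
The mode of a Gamma(a, b) with a ≥ 1 (shape–rate) is (a−1)/b = 35/7 ≈ 5.000.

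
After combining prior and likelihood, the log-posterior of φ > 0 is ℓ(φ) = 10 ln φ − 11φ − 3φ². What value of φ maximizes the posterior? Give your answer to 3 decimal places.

ℓ'(φ) = 10/φ − 11 − 6φ. Setting this to zero and multiplying by φ: 6φ² + 11φ − 10 = 0.
φ = (−11 + √(11² + 4·6·10)) / (2·6) = (−11 + √361) / 12 = (−11 + 19)/12 = 2/3.
ℓ''(φ) = −10/φ² − 6 < 0, confirming a maximum.

φ̂_MAP = 0.667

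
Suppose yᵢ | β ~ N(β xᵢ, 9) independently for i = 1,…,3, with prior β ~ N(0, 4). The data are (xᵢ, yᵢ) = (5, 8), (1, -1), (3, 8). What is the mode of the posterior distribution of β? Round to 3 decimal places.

β̂_MAP = 1.691

log p(β | y) = −Σ(yᵢ − βxᵢ)²/(2·9) − β²/(2·4) + const.
Setting the derivative to zero: Σxᵢ(yᵢ − βxᵢ)/9 − β/4 = 0, so β = Σxᵢyᵢ / (Σxᵢ² + σ²/τ²).
Σxᵢyᵢ = 5·8 + 1·(-1) + 3·8 = 63; Σxᵢ² = 35; σ²/τ² = 2.25.
β̂_MAP = 63 / (35 + 2.25) = 63/37.25 ≈ 1.691.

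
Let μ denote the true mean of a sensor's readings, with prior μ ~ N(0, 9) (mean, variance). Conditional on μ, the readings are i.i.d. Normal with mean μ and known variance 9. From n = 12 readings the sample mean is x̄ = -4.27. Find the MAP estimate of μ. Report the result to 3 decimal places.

μ̂_MAP = -3.942

n = 12, x̄ = -4.27.
For a Normal prior and Normal likelihood with known variance, the posterior is Normal; its mode equals its mean, the precision-weighted average.
Prior precision 1/σ₀² = 1/9; data precision n/σ² = 12/9 = 4/3.
μ̂ = ((1/9)·0 + (4/3)·(-4.27)) / (1/9 + 4/3) = (-427/75)/(13/9) = -1281/325 ≈ -3.942.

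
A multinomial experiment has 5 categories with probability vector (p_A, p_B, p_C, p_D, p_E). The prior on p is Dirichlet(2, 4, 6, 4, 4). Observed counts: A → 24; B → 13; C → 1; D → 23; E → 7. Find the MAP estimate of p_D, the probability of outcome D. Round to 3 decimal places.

The posterior is Dirichlet(αᵢ + nᵢ) = Dirichlet(26, 17, 7, 27, 11).
For a Dirichlet(a₁,…,a_K) with all aᵢ > 1, the mode has j-th component (aⱼ − 1)/(Σaᵢ − K).
Here Σaᵢ = 88 and K = 5, so p_D = (27 − 1)/(88 − 5) = 26/83 ≈ 0.313.

MAP estimate of p_D = 0.313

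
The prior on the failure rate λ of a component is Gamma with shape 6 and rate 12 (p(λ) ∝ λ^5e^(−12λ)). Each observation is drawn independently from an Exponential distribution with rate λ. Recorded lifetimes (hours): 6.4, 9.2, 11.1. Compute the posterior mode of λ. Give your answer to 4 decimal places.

λ̂_MAP = 0.2067

The Exponential(rate=λ) likelihood is ∝ λ^n e^(−λΣtᵢ). Here n = 3 and Σtᵢ = 6.4 + 9.2 + 11.1 = 26.7.
Posterior ∝ λ^5e^(−12λ) · λ^3e^(−26.7λ) = λ^8e^(−38.7λ), i.e. Gamma(9, 38.7).
Mode = (a−1)/b = 8/38.7 ≈ 0.2067.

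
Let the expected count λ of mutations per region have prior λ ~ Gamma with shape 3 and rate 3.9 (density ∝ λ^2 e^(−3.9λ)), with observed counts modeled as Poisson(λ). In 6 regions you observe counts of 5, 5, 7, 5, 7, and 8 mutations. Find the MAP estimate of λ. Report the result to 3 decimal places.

λ̂_MAP = 3.939

Σxᵢ = 5+5+7+5+7+8 = 37, with n = 6.
Posterior ∝ λ^2e^(−3.9λ) · λ^37e^(−6λ) = λ^39e^(−9.9λ), i.e. Gamma(shape=40, rate=9.9).
The mode of a Gamma(a, b) with a ≥ 1 (shape–rate) is (a−1)/b = 39/9.9 ≈ 3.939.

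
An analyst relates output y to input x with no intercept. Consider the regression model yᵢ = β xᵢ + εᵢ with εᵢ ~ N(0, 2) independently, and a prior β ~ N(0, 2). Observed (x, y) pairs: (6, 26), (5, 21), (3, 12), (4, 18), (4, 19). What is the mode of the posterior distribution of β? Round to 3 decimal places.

β̂_MAP = 4.320

log p(β | y) = −Σ(yᵢ − βxᵢ)²/(2·2) − β²/(2·2) + const.
Setting the derivative to zero: Σxᵢ(yᵢ − βxᵢ)/2 − β/2 = 0, so β = Σxᵢyᵢ / (Σxᵢ² + σ²/τ²).
Σxᵢyᵢ = 6·26 + 5·21 + 3·12 + 4·18 + 4·19 = 445; Σxᵢ² = 102; σ²/τ² = 1.
β̂_MAP = 445 / (102 + 1) = 445/103 ≈ 4.320.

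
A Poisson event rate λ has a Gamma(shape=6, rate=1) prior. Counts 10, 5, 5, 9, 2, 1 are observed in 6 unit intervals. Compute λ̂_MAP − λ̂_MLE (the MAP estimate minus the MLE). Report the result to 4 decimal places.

MAP − MLE = -0.0476

Σxᵢ = 32. Posterior is Gamma(38, 7); MAP = (38−1)/7 = 37/7 ≈ 5.28571.
MLE = x̄ = 32/6 ≈ 5.33333.
Difference = 37/7 − 32/6 = -1/21 ≈ -0.0476.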